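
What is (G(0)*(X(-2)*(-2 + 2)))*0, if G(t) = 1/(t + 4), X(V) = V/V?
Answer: 0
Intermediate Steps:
X(V) = 1
G(t) = 1/(4 + t)
(G(0)*(X(-2)*(-2 + 2)))*0 = ((1*(-2 + 2))/(4 + 0))*0 = ((1*0)/4)*0 = ((¼)*0)*0 = 0*0 = 0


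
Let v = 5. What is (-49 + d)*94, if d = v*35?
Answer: 11844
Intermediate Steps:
d = 175 (d = 5*35 = 175)
(-49 + d)*94 = (-49 + 175)*94 = 126*94 = 11844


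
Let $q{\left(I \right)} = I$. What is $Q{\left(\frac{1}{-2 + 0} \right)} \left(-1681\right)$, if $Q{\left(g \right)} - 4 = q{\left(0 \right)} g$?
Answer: $-6724$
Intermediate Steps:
$Q{\left(g \right)} = 4$ ($Q{\left(g \right)} = 4 + 0 g = 4 + 0 = 4$)
$Q{\left(\frac{1}{-2 + 0} \right)} \left(-1681\right) = 4 \left(-1681\right) = -6724$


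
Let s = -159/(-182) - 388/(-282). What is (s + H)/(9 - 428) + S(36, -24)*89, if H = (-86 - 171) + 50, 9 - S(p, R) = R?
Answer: 31584988493/10752378 ≈ 2937.5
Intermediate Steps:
S(p, R) = 9 - R
H = -207 (H = -257 + 50 = -207)
s = 57727/25662 (s = -159*(-1/182) - 388*(-1/282) = 159/182 + 194/141 = 57727/25662 ≈ 2.2495)
(s + H)/(9 - 428) + S(36, -24)*89 = (57727/25662 - 207)/(9 - 428) + (9 - 1*(-24))*89 = -5254307/25662/(-419) + (9 + 24)*89 = -5254307/25662*(-1/419) + 33*89 = 5254307/10752378 + 2937 = 31584988493/10752378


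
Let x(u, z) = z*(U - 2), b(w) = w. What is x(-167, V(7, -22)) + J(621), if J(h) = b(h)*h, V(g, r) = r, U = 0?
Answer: 385685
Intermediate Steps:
J(h) = h² (J(h) = h*h = h²)
x(u, z) = -2*z (x(u, z) = z*(0 - 2) = z*(-2) = -2*z)
x(-167, V(7, -22)) + J(621) = -2*(-22) + 621² = 44 + 385641 = 385685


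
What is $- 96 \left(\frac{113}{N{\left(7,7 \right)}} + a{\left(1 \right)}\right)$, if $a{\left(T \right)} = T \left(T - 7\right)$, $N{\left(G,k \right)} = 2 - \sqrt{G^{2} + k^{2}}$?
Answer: $\frac{37920}{47} + \frac{37968 \sqrt{2}}{47} \approx 1949.3$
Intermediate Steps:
$a{\left(T \right)} = T \left(-7 + T\right)$
$- 96 \left(\frac{113}{N{\left(7,7 \right)}} + a{\left(1 \right)}\right) = - 96 \left(\frac{113}{2 - \sqrt{7^{2} + 7^{2}}} + 1 \left(-7 + 1\right)\right) = - 96 \left(\frac{113}{2 - \sqrt{49 + 49}} + 1 \left(-6\right)\right) = - 96 \left(\frac{113}{2 - \sqrt{98}} - 6\right) = - 96 \left(\frac{113}{2 - 7 \sqrt{2}} - 6\right) = - 96 \left(-6 + \frac{113}{2 - 7 \sqrt{2}}\right) = 576 - \frac{10848}{2 - 7 \sqrt{2}}$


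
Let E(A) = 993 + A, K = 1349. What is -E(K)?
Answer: -2342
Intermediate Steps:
-E(K) = -(993 + 1349) = -1*2342 = -2342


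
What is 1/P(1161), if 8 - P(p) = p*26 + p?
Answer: -1/31339 ≈ -3.1909e-5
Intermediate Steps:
P(p) = 8 - 27*p (P(p) = 8 - (p*26 + p) = 8 - (26*p + p) = 8 - 27*p)
1/P(1161) = 1/(8 - 27*1161) = 1/(8 - 31347) = 1/(-31339) = -1/31339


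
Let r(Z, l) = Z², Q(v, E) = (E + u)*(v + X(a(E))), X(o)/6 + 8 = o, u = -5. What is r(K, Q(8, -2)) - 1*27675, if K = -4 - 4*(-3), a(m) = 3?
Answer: -27611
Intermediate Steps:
X(o) = -48 + 6*o
Q(v, E) = (-30 + v)*(-5 + E) (Q(v, E) = (E - 5)*(v + (-48 + 6*3)) = (-5 + E)*(v + (-48 + 18)) = (-5 + E)*(v - 30) = (-5 + E)*(-30 + v) = (-30 + v)*(-5 + E))
K = 8 (K = -4 + 12 = 8)
r(K, Q(8, -2)) - 1*27675 = 8² - 1*27675 = 64 - 27675 = -27611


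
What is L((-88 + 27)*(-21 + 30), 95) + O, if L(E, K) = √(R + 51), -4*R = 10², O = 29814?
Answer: 29814 + √26 ≈ 29819.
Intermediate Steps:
R = -25 (R = -¼*10² = -¼*100 = -25)
L(E, K) = √26 (L(E, K) = √(-25 + 51) = √26)
L((-88 + 27)*(-21 + 30), 95) + O = √26 + 29814 = 29814 + √26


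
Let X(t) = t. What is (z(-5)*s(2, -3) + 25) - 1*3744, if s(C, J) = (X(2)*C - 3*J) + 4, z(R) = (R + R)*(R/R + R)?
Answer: -3039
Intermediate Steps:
z(R) = 2*R*(1 + R) (z(R) = (2*R)*(1 + R) = 2*R*(1 + R))
s(C, J) = 4 - 3*J + 2*C (s(C, J) = (2*C - 3*J) + 4 = (-3*J + 2*C) + 4 = 4 - 3*J + 2*C)
(z(-5)*s(2, -3) + 25) - 1*3744 = ((2*(-5)*(1 - 5))*(4 - 3*(-3) + 2*2) + 25) - 1*3744 = ((2*(-5)*(-4))*(4 + 9 + 4) + 25) - 3744 = (40*17 + 25) - 3744 = (680 + 25) - 3744 = 705 - 3744 = -3039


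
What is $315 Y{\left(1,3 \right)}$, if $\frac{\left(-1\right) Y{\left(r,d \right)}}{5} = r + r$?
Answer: $-3150$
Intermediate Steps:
$Y{\left(r,d \right)} = - 10 r$ ($Y{\left(r,d \right)} = - 5 \left(r + r\right) = - 5 \cdot 2 r = - 10 r$)
$315 Y{\left(1,3 \right)} = 315 \left(\left(-10\right) 1\right) = 315 \left(-10\right) = -3150$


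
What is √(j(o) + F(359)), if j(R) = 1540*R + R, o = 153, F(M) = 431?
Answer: 2*√59051 ≈ 486.01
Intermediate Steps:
j(R) = 1541*R
√(j(o) + F(359)) = √(1541*153 + 431) = √(235773 + 431) = √236204 = 2*√59051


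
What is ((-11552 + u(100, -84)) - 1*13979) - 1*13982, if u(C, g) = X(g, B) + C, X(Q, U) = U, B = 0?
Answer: -39413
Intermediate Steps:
u(C, g) = C (u(C, g) = 0 + C = C)
((-11552 + u(100, -84)) - 1*13979) - 1*13982 = ((-11552 + 100) - 1*13979) - 1*13982 = (-11452 - 13979) - 13982 = -25431 - 13982 = -39413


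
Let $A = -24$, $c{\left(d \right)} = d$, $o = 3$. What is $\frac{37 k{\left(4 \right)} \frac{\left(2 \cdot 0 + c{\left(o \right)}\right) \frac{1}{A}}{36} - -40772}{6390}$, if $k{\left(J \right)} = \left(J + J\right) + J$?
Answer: $\frac{978491}{153360} \approx 6.3804$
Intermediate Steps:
$k{\left(J \right)} = 3 J$ ($k{\left(J \right)} = 2 J + J = 3 J$)
$\frac{37 k{\left(4 \right)} \frac{\left(2 \cdot 0 + c{\left(o \right)}\right) \frac{1}{A}}{36} - -40772}{6390} = \frac{37 \cdot 3 \cdot 4 \frac{\left(2 \cdot 0 + 3\right) \frac{1}{-24}}{36} - -40772}{6390} = \left(37 \cdot 12 \left(0 + 3\right) \left(- \frac{1}{24}\right) \frac{1}{36} + 40772\right) \frac{1}{6390} = \left(444 \cdot 3 \left(- \frac{1}{24}\right) \frac{1}{36} + 40772\right) \frac{1}{6390} = \left(444 \left(\left(- \frac{1}{8}\right) \frac{1}{36}\right) + 40772\right) \frac{1}{6390} = \left(444 \left(- \frac{1}{288}\right) + 40772\right) \frac{1}{6390} = \left(- \frac{37}{24} + 40772\right) \frac{1}{6390} = \frac{978491}{24} \cdot \frac{1}{6390} = \frac{978491}{153360}$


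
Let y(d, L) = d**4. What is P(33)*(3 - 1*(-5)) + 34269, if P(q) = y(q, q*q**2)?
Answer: 9521637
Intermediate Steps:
P(q) = q**4
P(33)*(3 - 1*(-5)) + 34269 = 33**4*(3 - 1*(-5)) + 34269 = 1185921*(3 + 5) + 34269 = 1185921*8 + 34269 = 9487368 + 34269 = 9521637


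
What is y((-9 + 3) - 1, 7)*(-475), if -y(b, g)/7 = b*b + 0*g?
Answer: 162925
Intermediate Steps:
y(b, g) = -7*b² (y(b, g) = -7*(b*b + 0*g) = -7*(b² + 0) = -7*b²)
y((-9 + 3) - 1, 7)*(-475) = -7*((-9 + 3) - 1)²*(-475) = -7*(-6 - 1)²*(-475) = -7*(-7)²*(-475) = -7*49*(-475) = -343*(-475) = 162925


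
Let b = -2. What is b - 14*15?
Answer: -212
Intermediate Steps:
b - 14*15 = -2 - 14*15 = -2 - 210 = -212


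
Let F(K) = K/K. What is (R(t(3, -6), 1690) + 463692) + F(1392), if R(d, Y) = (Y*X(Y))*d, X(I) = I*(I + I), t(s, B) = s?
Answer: 28961317693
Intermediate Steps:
X(I) = 2*I**2 (X(I) = I*(2*I) = 2*I**2)
F(K) = 1
R(d, Y) = 2*d*Y**3 (R(d, Y) = (Y*(2*Y**2))*d = (2*Y**3)*d = 2*d*Y**3)
(R(t(3, -6), 1690) + 463692) + F(1392) = (2*3*1690**3 + 463692) + 1 = (2*3*4826809000 + 463692) + 1 = (28960854000 + 463692) + 1 = 28961317692 + 1 = 28961317693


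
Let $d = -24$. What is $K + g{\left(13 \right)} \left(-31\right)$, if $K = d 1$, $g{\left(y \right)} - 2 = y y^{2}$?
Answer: $-68193$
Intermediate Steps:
$g{\left(y \right)} = 2 + y^{3}$ ($g{\left(y \right)} = 2 + y y^{2} = 2 + y^{3}$)
$K = -24$ ($K = \left(-24\right) 1 = -24$)
$K + g{\left(13 \right)} \left(-31\right) = -24 + \left(2 + 13^{3}\right) \left(-31\right) = -24 + \left(2 + 2197\right) \left(-31\right) = -24 + 2199 \left(-31\right) = -24 - 68169 = -68193$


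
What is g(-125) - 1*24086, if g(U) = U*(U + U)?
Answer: 7164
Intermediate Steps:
g(U) = 2*U**2 (g(U) = U*(2*U) = 2*U**2)
g(-125) - 1*24086 = 2*(-125)**2 - 1*24086 = 2*15625 - 24086 = 31250 - 24086 = 7164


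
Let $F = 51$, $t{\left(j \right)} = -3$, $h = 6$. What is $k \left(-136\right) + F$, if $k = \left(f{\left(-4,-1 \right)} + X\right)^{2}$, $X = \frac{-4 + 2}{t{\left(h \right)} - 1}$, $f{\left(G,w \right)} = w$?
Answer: $17$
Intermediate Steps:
$X = \frac{1}{2}$ ($X = \frac{-4 + 2}{-3 - 1} = - \frac{2}{-4} = \left(-2\right) \left(- \frac{1}{4}\right) = \frac{1}{2} \approx 0.5$)
$k = \frac{1}{4}$ ($k = \left(-1 + \frac{1}{2}\right)^{2} = \left(- \frac{1}{2}\right)^{2} = \frac{1}{4} \approx 0.25$)
$k \left(-136\right) + F = \frac{1}{4} \left(-136\right) + 51 = -34 + 51 = 17$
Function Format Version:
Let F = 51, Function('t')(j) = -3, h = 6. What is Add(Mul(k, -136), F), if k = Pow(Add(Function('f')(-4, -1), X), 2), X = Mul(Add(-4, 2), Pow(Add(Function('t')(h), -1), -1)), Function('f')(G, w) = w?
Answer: 17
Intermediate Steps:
X = Rational(1, 2) (X = Mul(Add(-4, 2), Pow(Add(-3, -1), -1)) = Mul(-2, Pow(-4, -1)) = Mul(-2, Rational(-1, 4)) = Rational(1, 2) ≈ 0.50000)
k = Rational(1, 4) (k = Pow(Add(-1, Rational(1, 2)), 2) = Pow(Rational(-1, 2), 2) = Rational(1, 4) ≈ 0.25000)
Add(Mul(k, -136), F) = Add(Mul(Rational(1, 4), -136), 51) = Add(-34, 51) = 17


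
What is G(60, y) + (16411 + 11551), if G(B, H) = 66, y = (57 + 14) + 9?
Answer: 28028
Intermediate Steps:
y = 80 (y = 71 + 9 = 80)
G(60, y) + (16411 + 11551) = 66 + (16411 + 11551) = 66 + 27962 = 28028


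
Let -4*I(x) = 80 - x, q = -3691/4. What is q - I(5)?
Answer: -904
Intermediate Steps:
q = -3691/4 (q = (¼)*(-3691) = -3691/4 ≈ -922.75)
I(x) = -20 + x/4 (I(x) = -(80 - x)/4 = -20 + x/4)
q - I(5) = -3691/4 - (-20 + (¼)*5) = -3691/4 - (-20 + 5/4) = -3691/4 - 1*(-75/4) = -3691/4 + 75/4 = -904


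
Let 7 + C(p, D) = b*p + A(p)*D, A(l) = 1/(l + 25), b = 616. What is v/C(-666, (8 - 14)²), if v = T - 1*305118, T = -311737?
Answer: 395404055/262978619 ≈ 1.5036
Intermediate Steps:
A(l) = 1/(25 + l)
C(p, D) = -7 + 616*p + D/(25 + p) (C(p, D) = -7 + (616*p + D/(25 + p)) = -7 + 616*p + D/(25 + p))
v = -616855 (v = -311737 - 1*305118 = -311737 - 305118 = -616855)
v/C(-666, (8 - 14)²) = -616855*(25 - 666)/((8 - 14)² + 7*(-1 + 88*(-666))*(25 - 666)) = -616855*(-641/((-6)² + 7*(-1 - 58608)*(-641))) = -616855*(-641/(36 + 7*(-58609)*(-641))) = -616855*(-641/(36 + 262978583)) = -616855/((-1/641*262978619)) = -616855/(-262978619/641) = -616855*(-641/262978619) = 395404055/262978619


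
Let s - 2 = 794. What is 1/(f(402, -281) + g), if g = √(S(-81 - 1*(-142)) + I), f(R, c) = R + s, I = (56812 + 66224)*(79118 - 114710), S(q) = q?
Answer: 1198/4380532455 - I*√4379097251/4380532455 ≈ 2.7348e-7 - 1.5107e-5*I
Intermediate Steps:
s = 796 (s = 2 + 794 = 796)
I = -4379097312 (I = 123036*(-35592) = -4379097312)
f(R, c) = 796 + R (f(R, c) = R + 796 = 796 + R)
g = I*√4379097251 (g = √((-81 - 1*(-142)) - 4379097312) = √((-81 + 142) - 4379097312) = √(61 - 4379097312) = √(-4379097251) = I*√4379097251 ≈ 66175.0*I)
1/(f(402, -281) + g) = 1/((796 + 402) + I*√4379097251) = 1/(1198 + I*√4379097251)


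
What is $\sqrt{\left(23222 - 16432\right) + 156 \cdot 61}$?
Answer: $\sqrt{16306} \approx 127.69$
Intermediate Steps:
$\sqrt{\left(23222 - 16432\right) + 156 \cdot 61} = \sqrt{6790 + 9516} = \sqrt{16306}$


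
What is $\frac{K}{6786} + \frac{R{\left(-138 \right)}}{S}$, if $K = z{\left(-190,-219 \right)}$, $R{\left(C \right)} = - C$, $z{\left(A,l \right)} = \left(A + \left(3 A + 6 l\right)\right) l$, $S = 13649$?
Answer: $\frac{1033399027}{15437019} \approx 66.943$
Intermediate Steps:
$z{\left(A,l \right)} = l \left(4 A + 6 l\right)$ ($z{\left(A,l \right)} = \left(4 A + 6 l\right) l = l \left(4 A + 6 l\right)$)
$K = 454206$ ($K = 2 \left(-219\right) \left(2 \left(-190\right) + 3 \left(-219\right)\right) = 2 \left(-219\right) \left(-380 - 657\right) = 2 \left(-219\right) \left(-1037\right) = 454206$)
$\frac{K}{6786} + \frac{R{\left(-138 \right)}}{S} = \frac{454206}{6786} + \frac{\left(-1\right) \left(-138\right)}{13649} = 454206 \cdot \frac{1}{6786} + 138 \cdot \frac{1}{13649} = \frac{75701}{1131} + \frac{138}{13649} = \frac{1033399027}{15437019}$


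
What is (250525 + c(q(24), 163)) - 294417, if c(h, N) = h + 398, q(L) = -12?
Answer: -43506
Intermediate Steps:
c(h, N) = 398 + h
(250525 + c(q(24), 163)) - 294417 = (250525 + (398 - 12)) - 294417 = (250525 + 386) - 294417 = 250911 - 294417 = -43506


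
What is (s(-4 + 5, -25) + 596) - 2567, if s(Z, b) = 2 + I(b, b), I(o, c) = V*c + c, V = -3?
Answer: -1919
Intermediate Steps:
I(o, c) = -2*c (I(o, c) = -3*c + c = -2*c)
s(Z, b) = 2 - 2*b
(s(-4 + 5, -25) + 596) - 2567 = ((2 - 2*(-25)) + 596) - 2567 = ((2 + 50) + 596) - 2567 = (52 + 596) - 2567 = 648 - 2567 = -1919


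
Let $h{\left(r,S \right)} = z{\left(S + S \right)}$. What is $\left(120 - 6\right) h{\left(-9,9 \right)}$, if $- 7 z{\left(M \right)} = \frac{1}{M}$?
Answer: $- \frac{19}{21} \approx -0.90476$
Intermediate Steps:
$z{\left(M \right)} = - \frac{1}{7 M}$
$h{\left(r,S \right)} = - \frac{1}{14 S}$ ($h{\left(r,S \right)} = - \frac{1}{7 \left(S + S\right)} = - \frac{1}{7 \cdot 2 S} = - \frac{\frac{1}{2} \frac{1}{S}}{7} = - \frac{1}{14 S}$)
$\left(120 - 6\right) h{\left(-9,9 \right)} = \left(120 - 6\right) \left(- \frac{1}{14 \cdot 9}\right) = 114 \left(\left(- \frac{1}{14}\right) \frac{1}{9}\right) = 114 \left(- \frac{1}{126}\right) = - \frac{19}{21}$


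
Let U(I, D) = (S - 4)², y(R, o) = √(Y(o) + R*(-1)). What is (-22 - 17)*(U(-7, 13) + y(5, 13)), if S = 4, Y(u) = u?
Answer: -78*√2 ≈ -110.31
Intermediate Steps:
y(R, o) = √(o - R) (y(R, o) = √(o + R*(-1)) = √(o - R))
U(I, D) = 0 (U(I, D) = (4 - 4)² = 0² = 0)
(-22 - 17)*(U(-7, 13) + y(5, 13)) = (-22 - 17)*(0 + √(13 - 1*5)) = -39*(0 + √(13 - 5)) = -39*(0 + √8) = -39*(0 + 2*√2) = -78*√2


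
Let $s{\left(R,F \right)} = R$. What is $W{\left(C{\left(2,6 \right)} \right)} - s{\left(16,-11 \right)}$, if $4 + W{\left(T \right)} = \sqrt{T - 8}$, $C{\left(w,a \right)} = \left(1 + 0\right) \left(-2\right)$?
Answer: $-20 + i \sqrt{10} \approx -20.0 + 3.1623 i$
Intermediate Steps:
$C{\left(w,a \right)} = -2$ ($C{\left(w,a \right)} = 1 \left(-2\right) = -2$)
$W{\left(T \right)} = -4 + \sqrt{-8 + T}$ ($W{\left(T \right)} = -4 + \sqrt{T - 8} = -4 + \sqrt{-8 + T}$)
$W{\left(C{\left(2,6 \right)} \right)} - s{\left(16,-11 \right)} = \left(-4 + \sqrt{-8 - 2}\right) - 16 = \left(-4 + \sqrt{-10}\right) - 16 = \left(-4 + i \sqrt{10}\right) - 16 = -20 + i \sqrt{10}$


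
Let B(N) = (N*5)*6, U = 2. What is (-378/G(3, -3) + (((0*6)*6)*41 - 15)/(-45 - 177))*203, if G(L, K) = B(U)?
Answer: -234059/185 ≈ -1265.2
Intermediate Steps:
B(N) = 30*N (B(N) = (5*N)*6 = 30*N)
G(L, K) = 60 (G(L, K) = 30*2 = 60)
(-378/G(3, -3) + (((0*6)*6)*41 - 15)/(-45 - 177))*203 = (-378/60 + (((0*6)*6)*41 - 15)/(-45 - 177))*203 = (-378*1/60 + ((0*6)*41 - 15)/(-222))*203 = (-63/10 + (0*41 - 15)*(-1/222))*203 = (-63/10 + (0 - 15)*(-1/222))*203 = (-63/10 - 15*(-1/222))*203 = (-63/10 + 5/74)*203 = -1153/185*203 = -234059/185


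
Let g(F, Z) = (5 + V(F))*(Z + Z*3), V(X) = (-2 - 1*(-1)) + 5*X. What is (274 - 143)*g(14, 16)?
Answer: 620416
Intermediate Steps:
V(X) = -1 + 5*X (V(X) = (-2 + 1) + 5*X = -1 + 5*X)
g(F, Z) = 4*Z*(4 + 5*F) (g(F, Z) = (5 + (-1 + 5*F))*(Z + Z*3) = (4 + 5*F)*(Z + 3*Z) = (4 + 5*F)*(4*Z) = 4*Z*(4 + 5*F))
(274 - 143)*g(14, 16) = (274 - 143)*(4*16*(4 + 5*14)) = 131*(4*16*(4 + 70)) = 131*(4*16*74) = 131*4736 = 620416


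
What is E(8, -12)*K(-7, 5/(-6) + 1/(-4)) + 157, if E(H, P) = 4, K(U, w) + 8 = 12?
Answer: 173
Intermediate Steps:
K(U, w) = 4 (K(U, w) = -8 + 12 = 4)
E(8, -12)*K(-7, 5/(-6) + 1/(-4)) + 157 = 4*4 + 157 = 16 + 157 = 173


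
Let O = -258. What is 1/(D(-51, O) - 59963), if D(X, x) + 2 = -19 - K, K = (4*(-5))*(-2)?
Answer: -1/60024 ≈ -1.6660e-5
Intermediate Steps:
K = 40 (K = -20*(-2) = 40)
D(X, x) = -61 (D(X, x) = -2 + (-19 - 1*40) = -2 + (-19 - 40) = -2 - 59 = -61)
1/(D(-51, O) - 59963) = 1/(-61 - 59963) = 1/(-60024) = -1/60024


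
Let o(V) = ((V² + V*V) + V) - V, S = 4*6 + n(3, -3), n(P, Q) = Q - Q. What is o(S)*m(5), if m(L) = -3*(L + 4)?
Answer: -31104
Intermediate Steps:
n(P, Q) = 0
m(L) = -12 - 3*L (m(L) = -3*(4 + L) = -12 - 3*L)
S = 24 (S = 4*6 + 0 = 24 + 0 = 24)
o(V) = 2*V² (o(V) = ((V² + V²) + V) - V = (2*V² + V) - V = (V + 2*V²) - V = 2*V²)
o(S)*m(5) = (2*24²)*(-12 - 3*5) = (2*576)*(-12 - 15) = 1152*(-27) = -31104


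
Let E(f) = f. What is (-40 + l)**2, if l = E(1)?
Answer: 1521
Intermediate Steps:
l = 1
(-40 + l)**2 = (-40 + 1)**2 = (-39)**2 = 1521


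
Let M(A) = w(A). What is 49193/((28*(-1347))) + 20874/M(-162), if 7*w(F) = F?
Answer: -306608653/339444 ≈ -903.27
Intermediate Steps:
w(F) = F/7
M(A) = A/7
49193/((28*(-1347))) + 20874/M(-162) = 49193/((28*(-1347))) + 20874/(((⅐)*(-162))) = 49193/(-37716) + 20874/(-162/7) = 49193*(-1/37716) + 20874*(-7/162) = -49193/37716 - 24353/27 = -306608653/339444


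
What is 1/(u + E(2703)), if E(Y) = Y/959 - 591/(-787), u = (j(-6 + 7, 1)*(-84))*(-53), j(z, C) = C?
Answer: 754733/3362765346 ≈ 0.00022444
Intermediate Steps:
u = 4452 (u = (1*(-84))*(-53) = -84*(-53) = 4452)
E(Y) = 591/787 + Y/959 (E(Y) = Y*(1/959) - 591*(-1/787) = Y/959 + 591/787 = 591/787 + Y/959)
1/(u + E(2703)) = 1/(4452 + (591/787 + (1/959)*2703)) = 1/(4452 + (591/787 + 2703/959)) = 1/(4452 + 2694030/754733) = 1/(3362765346/754733) = 754733/3362765346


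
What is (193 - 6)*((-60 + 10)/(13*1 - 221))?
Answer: 4675/104 ≈ 44.952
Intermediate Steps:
(193 - 6)*((-60 + 10)/(13*1 - 221)) = 187*(-50/(13 - 221)) = 187*(-50/(-208)) = 187*(-50*(-1/208)) = 187*(25/104) = 4675/104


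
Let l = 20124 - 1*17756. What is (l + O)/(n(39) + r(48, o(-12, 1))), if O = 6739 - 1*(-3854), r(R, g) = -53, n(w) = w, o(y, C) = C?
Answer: -12961/14 ≈ -925.79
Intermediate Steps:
l = 2368 (l = 20124 - 17756 = 2368)
O = 10593 (O = 6739 + 3854 = 10593)
(l + O)/(n(39) + r(48, o(-12, 1))) = (2368 + 10593)/(39 - 53) = 12961/(-14) = 12961*(-1/14) = -12961/14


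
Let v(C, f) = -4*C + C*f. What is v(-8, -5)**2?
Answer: 5184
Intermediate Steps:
v(-8, -5)**2 = (-8*(-4 - 5))**2 = (-8*(-9))**2 = 72**2 = 5184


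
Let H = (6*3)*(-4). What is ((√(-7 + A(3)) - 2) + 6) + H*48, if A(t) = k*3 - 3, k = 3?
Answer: -3452 + I ≈ -3452.0 + 1.0*I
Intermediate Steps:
A(t) = 6 (A(t) = 3*3 - 3 = 9 - 3 = 6)
H = -72 (H = 18*(-4) = -72)
((√(-7 + A(3)) - 2) + 6) + H*48 = ((√(-7 + 6) - 2) + 6) - 72*48 = ((√(-1) - 2) + 6) - 3456 = ((I - 2) + 6) - 3456 = ((-2 + I) + 6) - 3456 = (4 + I) - 3456 = -3452 + I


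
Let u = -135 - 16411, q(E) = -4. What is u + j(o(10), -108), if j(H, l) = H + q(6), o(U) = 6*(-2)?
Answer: -16562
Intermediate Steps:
o(U) = -12
j(H, l) = -4 + H (j(H, l) = H - 4 = -4 + H)
u = -16546
u + j(o(10), -108) = -16546 + (-4 - 12) = -16546 - 16 = -16562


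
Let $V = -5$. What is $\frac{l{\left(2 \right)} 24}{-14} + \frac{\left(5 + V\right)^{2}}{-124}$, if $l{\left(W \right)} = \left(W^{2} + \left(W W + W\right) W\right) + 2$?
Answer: $- \frac{216}{7} \approx -30.857$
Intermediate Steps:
$l{\left(W \right)} = 2 + W^{2} + W \left(W + W^{2}\right)$ ($l{\left(W \right)} = \left(W^{2} + \left(W^{2} + W\right) W\right) + 2 = \left(W^{2} + \left(W + W^{2}\right) W\right) + 2 = \left(W^{2} + W \left(W + W^{2}\right)\right) + 2 = 2 + W^{2} + W \left(W + W^{2}\right)$)
$\frac{l{\left(2 \right)} 24}{-14} + \frac{\left(5 + V\right)^{2}}{-124} = \frac{\left(2 + 2^{3} + 2 \cdot 2^{2}\right) 24}{-14} + \frac{\left(5 - 5\right)^{2}}{-124} = \left(2 + 8 + 2 \cdot 4\right) 24 \left(- \frac{1}{14}\right) + 0^{2} \left(- \frac{1}{124}\right) = \left(2 + 8 + 8\right) 24 \left(- \frac{1}{14}\right) + 0 \left(- \frac{1}{124}\right) = 18 \cdot 24 \left(- \frac{1}{14}\right) + 0 = 432 \left(- \frac{1}{14}\right) + 0 = - \frac{216}{7} + 0 = - \frac{216}{7}$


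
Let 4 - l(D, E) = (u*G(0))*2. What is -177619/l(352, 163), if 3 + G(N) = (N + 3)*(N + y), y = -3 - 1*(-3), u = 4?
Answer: -177619/28 ≈ -6343.5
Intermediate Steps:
y = 0 (y = -3 + 3 = 0)
G(N) = -3 + N*(3 + N) (G(N) = -3 + (N + 3)*(N + 0) = -3 + (3 + N)*N = -3 + N*(3 + N))
l(D, E) = 28 (l(D, E) = 4 - 4*(-3 + 0² + 3*0)*2 = 4 - 4*(-3 + 0 + 0)*2 = 4 - 4*(-3)*2 = 4 - (-12)*2 = 4 - 1*(-24) = 4 + 24 = 28)
-177619/l(352, 163) = -177619/28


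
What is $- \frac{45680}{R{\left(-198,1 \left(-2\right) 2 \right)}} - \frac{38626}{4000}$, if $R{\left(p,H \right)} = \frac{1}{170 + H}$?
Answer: $- \frac{15165779313}{2000} \approx -7.5829 \cdot 10^{6}$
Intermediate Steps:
$- \frac{45680}{R{\left(-198,1 \left(-2\right) 2 \right)}} - \frac{38626}{4000} = - \frac{45680}{\frac{1}{170 + 1 \left(-2\right) 2}} - \frac{38626}{4000} = - \frac{45680}{\frac{1}{170 - 4}} - \frac{19313}{2000} = - \frac{45680}{\frac{1}{166}} - \frac{19313}{2000} = - 45680 \frac{1}{\frac{1}{166}} - \frac{19313}{2000} = \left(-45680\right) 166 - \frac{19313}{2000} = -7582880 - \frac{19313}{2000} = - \frac{15165779313}{2000}$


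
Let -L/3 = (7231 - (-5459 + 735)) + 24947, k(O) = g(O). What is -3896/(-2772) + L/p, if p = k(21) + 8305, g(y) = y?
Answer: -34304867/2884959 ≈ -11.891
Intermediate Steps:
k(O) = O
p = 8326 (p = 21 + 8305 = 8326)
L = -110706 (L = -3*((7231 - (-5459 + 735)) + 24947) = -3*((7231 - 1*(-4724)) + 24947) = -3*((7231 + 4724) + 24947) = -3*(11955 + 24947) = -3*36902 = -110706)
-3896/(-2772) + L/p = -3896/(-2772) - 110706/8326 = -3896*(-1/2772) - 110706*1/8326 = 974/693 - 55353/4163 = -34304867/2884959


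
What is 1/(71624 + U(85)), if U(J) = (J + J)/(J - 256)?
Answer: 171/12247534 ≈ 1.3962e-5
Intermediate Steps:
U(J) = 2*J/(-256 + J) (U(J) = (2*J)/(-256 + J) = 2*J/(-256 + J))
1/(71624 + U(85)) = 1/(71624 + 2*85/(-256 + 85)) = 1/(71624 + 2*85/(-171)) = 1/(71624 + 2*85*(-1/171)) = 1/(71624 - 170/171) = 1/(12247534/171) = 171/12247534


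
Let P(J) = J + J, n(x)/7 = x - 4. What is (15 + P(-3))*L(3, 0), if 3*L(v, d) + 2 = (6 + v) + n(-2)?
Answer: -105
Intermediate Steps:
n(x) = -28 + 7*x (n(x) = 7*(x - 4) = 7*(-4 + x) = -28 + 7*x)
P(J) = 2*J
L(v, d) = -38/3 + v/3 (L(v, d) = -⅔ + ((6 + v) + (-28 + 7*(-2)))/3 = -⅔ + ((6 + v) + (-28 - 14))/3 = -⅔ + ((6 + v) - 42)/3 = -⅔ + (-36 + v)/3 = -⅔ + (-12 + v/3) = -38/3 + v/3)
(15 + P(-3))*L(3, 0) = (15 + 2*(-3))*(-38/3 + (⅓)*3) = (15 - 6)*(-38/3 + 1) = 9*(-35/3) = -105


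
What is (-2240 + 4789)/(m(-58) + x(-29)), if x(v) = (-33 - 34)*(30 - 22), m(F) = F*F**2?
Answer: -2549/195648 ≈ -0.013029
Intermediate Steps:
m(F) = F**3
x(v) = -536 (x(v) = -67*8 = -536)
(-2240 + 4789)/(m(-58) + x(-29)) = (-2240 + 4789)/((-58)**3 - 536) = 2549/(-195112 - 536) = 2549/(-195648) = 2549*(-1/195648) = -2549/195648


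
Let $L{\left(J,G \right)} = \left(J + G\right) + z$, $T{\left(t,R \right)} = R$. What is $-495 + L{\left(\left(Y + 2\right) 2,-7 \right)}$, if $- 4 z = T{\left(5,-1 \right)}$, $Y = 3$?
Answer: $- \frac{1967}{4} \approx -491.75$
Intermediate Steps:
$z = \frac{1}{4}$ ($z = \left(- \frac{1}{4}\right) \left(-1\right) = \frac{1}{4} \approx 0.25$)
$L{\left(J,G \right)} = \frac{1}{4} + G + J$ ($L{\left(J,G \right)} = \left(J + G\right) + \frac{1}{4} = \left(G + J\right) + \frac{1}{4} = \frac{1}{4} + G + J$)
$-495 + L{\left(\left(Y + 2\right) 2,-7 \right)} = -495 + \left(\frac{1}{4} - 7 + \left(3 + 2\right) 2\right) = -495 + \left(\frac{1}{4} - 7 + 5 \cdot 2\right) = -495 + \left(\frac{1}{4} - 7 + 10\right) = -495 + \frac{13}{4} = - \frac{1967}{4}$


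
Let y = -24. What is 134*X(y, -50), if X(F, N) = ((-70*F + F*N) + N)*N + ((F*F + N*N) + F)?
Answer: -18552032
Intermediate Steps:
X(F, N) = F + F² + N² + N*(N - 70*F + F*N) (X(F, N) = (N - 70*F + F*N)*N + ((F² + N²) + F) = N*(N - 70*F + F*N) + (F + F² + N²) = F + F² + N² + N*(N - 70*F + F*N))
134*X(y, -50) = 134*(-24 + (-24)² + 2*(-50)² - 24*(-50)² - 70*(-24)*(-50)) = 134*(-24 + 576 + 2*2500 - 24*2500 - 84000) = 134*(-24 + 576 + 5000 - 60000 - 84000) = 134*(-138448) = -18552032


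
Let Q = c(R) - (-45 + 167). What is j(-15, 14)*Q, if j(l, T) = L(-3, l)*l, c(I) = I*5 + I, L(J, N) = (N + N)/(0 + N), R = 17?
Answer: 600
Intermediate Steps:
L(J, N) = 2 (L(J, N) = (2*N)/N = 2)
c(I) = 6*I (c(I) = 5*I + I = 6*I)
j(l, T) = 2*l
Q = -20 (Q = 6*17 - (-45 + 167) = 102 - 1*122 = 102 - 122 = -20)
j(-15, 14)*Q = (2*(-15))*(-20) = -30*(-20) = 600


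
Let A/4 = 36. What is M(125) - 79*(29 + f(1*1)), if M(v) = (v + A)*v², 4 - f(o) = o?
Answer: 4200597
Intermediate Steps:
f(o) = 4 - o
A = 144 (A = 4*36 = 144)
M(v) = v²*(144 + v) (M(v) = (v + 144)*v² = (144 + v)*v² = v²*(144 + v))
M(125) - 79*(29 + f(1*1)) = 125²*(144 + 125) - 79*(29 + (4 - 1)) = 15625*269 - 79*(29 + (4 - 1*1)) = 4203125 - 79*(29 + (4 - 1)) = 4203125 - 79*(29 + 3) = 4203125 - 79*32 = 4203125 - 1*2528 = 4203125 - 2528 = 4200597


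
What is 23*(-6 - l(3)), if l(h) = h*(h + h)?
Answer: -552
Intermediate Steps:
l(h) = 2*h**2 (l(h) = h*(2*h) = 2*h**2)
23*(-6 - l(3)) = 23*(-6 - 2*3**2) = 23*(-6 - 2*9) = 23*(-6 - 1*18) = 23*(-6 - 18) = 23*(-24) = -552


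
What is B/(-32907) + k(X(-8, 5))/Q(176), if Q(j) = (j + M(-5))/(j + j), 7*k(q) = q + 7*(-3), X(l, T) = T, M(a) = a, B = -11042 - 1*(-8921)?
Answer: -8704447/1875699 ≈ -4.6406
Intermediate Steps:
B = -2121 (B = -11042 + 8921 = -2121)
k(q) = -3 + q/7 (k(q) = (q + 7*(-3))/7 = (q - 21)/7 = (-21 + q)/7 = -3 + q/7)
Q(j) = (-5 + j)/(2*j) (Q(j) = (j - 5)/(j + j) = (-5 + j)/((2*j)) = (-5 + j)*(1/(2*j)) = (-5 + j)/(2*j))
B/(-32907) + k(X(-8, 5))/Q(176) = -2121/(-32907) + (-3 + (⅐)*5)/(((½)*(-5 + 176)/176)) = -2121*(-1/32907) + (-3 + 5/7)/(((½)*(1/176)*171)) = 101/1567 - 16/(7*171/352) = 101/1567 - 16/7*352/171 = 101/1567 - 5632/1197 = -8704447/1875699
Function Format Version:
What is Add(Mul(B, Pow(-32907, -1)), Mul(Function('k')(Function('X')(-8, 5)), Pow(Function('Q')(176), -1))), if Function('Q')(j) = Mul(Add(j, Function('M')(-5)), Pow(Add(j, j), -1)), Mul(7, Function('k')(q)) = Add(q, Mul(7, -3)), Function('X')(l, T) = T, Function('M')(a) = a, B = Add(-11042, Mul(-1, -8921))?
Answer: Rational(-8704447, 1875699) ≈ -4.6406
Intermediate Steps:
B = -2121 (B = Add(-11042, 8921) = -2121)
Function('k')(q) = Add(-3, Mul(Rational(1, 7), q)) (Function('k')(q) = Mul(Rational(1, 7), Add(q, Mul(7, -3))) = Mul(Rational(1, 7), Add(q, -21)) = Mul(Rational(1, 7), Add(-21, q)) = Add(-3, Mul(Rational(1, 7), q)))
Function('Q')(j) = Mul(Rational(1, 2), Pow(j, -1), Add(-5, j)) (Function('Q')(j) = Mul(Add(j, -5), Pow(Add(j, j), -1)) = Mul(Add(-5, j), Pow(Mul(2, j), -1)) = Mul(Add(-5, j), Mul(Rational(1, 2), Pow(j, -1))) = Mul(Rational(1, 2), Pow(j, -1), Add(-5, j)))
Add(Mul(B, Pow(-32907, -1)), Mul(Function('k')(Function('X')(-8, 5)), Pow(Function('Q')(176), -1))) = Add(Mul(-2121, Pow(-32907, -1)), Mul(Add(-3, Mul(Rational(1, 7), 5)), Pow(Mul(Rational(1, 2), Pow(176, -1), Add(-5, 176)), -1))) = Add(Mul(-2121, Rational(-1, 32907)), Mul(Add(-3, Rational(5, 7)), Pow(Mul(Rational(1, 2), Rational(1, 176), 171), -1))) = Add(Rational(101, 1567), Mul(Rational(-16, 7), Pow(Rational(171, 352), -1))) = Add(Rational(101, 1567), Mul(Rational(-16, 7), Rational(352, 171))) = Add(Rational(101, 1567), Rational(-5632, 1197)) = Rational(-8704447, 1875699)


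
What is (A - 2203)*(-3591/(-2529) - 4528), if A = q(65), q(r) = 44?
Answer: 2746181071/281 ≈ 9.7729e+6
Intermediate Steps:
A = 44
(A - 2203)*(-3591/(-2529) - 4528) = (44 - 2203)*(-3591/(-2529) - 4528) = -2159*(-3591*(-1/2529) - 4528) = -2159*(399/281 - 4528) = -2159*(-1271969/281) = 2746181071/281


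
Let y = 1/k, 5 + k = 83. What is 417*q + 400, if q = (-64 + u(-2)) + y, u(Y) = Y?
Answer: -705033/26 ≈ -27117.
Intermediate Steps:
k = 78 (k = -5 + 83 = 78)
y = 1/78 ≈ 0.012821
q = -5147/78 (q = (-64 - 2) + 1/78 = -66 + 1/78 = -5147/78 ≈ -65.987)
417*q + 400 = 417*(-5147/78) + 400 = -715433/26 + 400 = -705033/26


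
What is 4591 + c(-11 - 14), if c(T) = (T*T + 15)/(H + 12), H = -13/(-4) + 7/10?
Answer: 1477329/319 ≈ 4631.1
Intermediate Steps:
H = 79/20 (H = -13*(-1/4) + 7*(1/10) = 13/4 + 7/10 = 79/20 ≈ 3.9500)
c(T) = 300/319 + 20*T**2/319 (c(T) = (T*T + 15)/(79/20 + 12) = (T**2 + 15)/(319/20) = (15 + T**2)*(20/319) = 300/319 + 20*T**2/319)
4591 + c(-11 - 14) = 4591 + (300/319 + 20*(-11 - 14)**2/319) = 4591 + (300/319 + (20/319)*(-25)**2) = 4591 + (300/319 + (20/319)*625) = 4591 + (300/319 + 12500/319) = 4591 + 12800/319 = 1477329/319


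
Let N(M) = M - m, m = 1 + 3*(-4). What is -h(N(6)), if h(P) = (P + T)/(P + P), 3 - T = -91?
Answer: -111/34 ≈ -3.2647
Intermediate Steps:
T = 94 (T = 3 - 1*(-91) = 3 + 91 = 94)
m = -11 (m = 1 - 12 = -11)
N(M) = 11 + M (N(M) = M - 1*(-11) = M + 11 = 11 + M)
h(P) = (94 + P)/(2*P) (h(P) = (P + 94)/(P + P) = (94 + P)/((2*P)) = (94 + P)*(1/(2*P)) = (94 + P)/(2*P))
-h(N(6)) = -(94 + (11 + 6))/(2*(11 + 6)) = -(94 + 17)/(2*17) = -111/(2*17) = -1*111/34 = -111/34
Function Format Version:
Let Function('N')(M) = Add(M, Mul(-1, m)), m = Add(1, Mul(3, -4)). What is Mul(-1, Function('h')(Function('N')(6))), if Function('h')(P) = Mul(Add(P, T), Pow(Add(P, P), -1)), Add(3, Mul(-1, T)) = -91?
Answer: Rational(-111, 34) ≈ -3.2647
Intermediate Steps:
T = 94 (T = Add(3, Mul(-1, -91)) = Add(3, 91) = 94)
m = -11 (m = Add(1, -12) = -11)
Function('N')(M) = Add(11, M) (Function('N')(M) = Add(M, Mul(-1, -11)) = Add(M, 11) = Add(11, M))
Function('h')(P) = Mul(Rational(1, 2), Pow(P, -1), Add(94, P)) (Function('h')(P) = Mul(Add(P, 94), Pow(Add(P, P), -1)) = Mul(Add(94, P), Pow(Mul(2, P), -1)) = Mul(Add(94, P), Mul(Rational(1, 2), Pow(P, -1))) = Mul(Rational(1, 2), Pow(P, -1), Add(94, P)))
Mul(-1, Function('h')(Function('N')(6))) = Mul(-1, Mul(Rational(1, 2), Pow(Add(11, 6), -1), Add(94, Add(11, 6)))) = Mul(-1, Mul(Rational(1, 2), Pow(17, -1), Add(94, 17))) = Mul(-1, Mul(Rational(1, 2), Rational(1, 17), 111)) = Mul(-1, Rational(111, 34)) = Rational(-111, 34)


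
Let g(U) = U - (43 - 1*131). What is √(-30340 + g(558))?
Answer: 7*I*√606 ≈ 172.32*I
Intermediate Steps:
g(U) = 88 + U (g(U) = U - (43 - 131) = U - 1*(-88) = U + 88 = 88 + U)
√(-30340 + g(558)) = √(-30340 + (88 + 558)) = √(-30340 + 646) = √(-29694) = 7*I*√606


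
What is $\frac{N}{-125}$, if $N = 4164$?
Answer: $- \frac{4164}{125} \approx -33.312$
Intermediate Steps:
$\frac{N}{-125} = \frac{4164}{-125} = 4164 \left(- \frac{1}{125}\right) = - \frac{4164}{125}$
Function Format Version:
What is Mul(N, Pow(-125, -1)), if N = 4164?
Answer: Rational(-4164, 125) ≈ -33.312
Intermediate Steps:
Mul(N, Pow(-125, -1)) = Mul(4164, Pow(-125, -1)) = Mul(4164, Rational(-1, 125)) = Rational(-4164, 125)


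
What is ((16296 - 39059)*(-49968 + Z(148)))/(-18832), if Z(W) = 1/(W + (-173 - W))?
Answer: -196773956795/3257936 ≈ -60398.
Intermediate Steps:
Z(W) = -1/173 (Z(W) = 1/(-173) = -1/173)
((16296 - 39059)*(-49968 + Z(148)))/(-18832) = ((16296 - 39059)*(-49968 - 1/173))/(-18832) = -22763*(-8644465/173)*(-1/18832) = (196773956795/173)*(-1/18832) = -196773956795/3257936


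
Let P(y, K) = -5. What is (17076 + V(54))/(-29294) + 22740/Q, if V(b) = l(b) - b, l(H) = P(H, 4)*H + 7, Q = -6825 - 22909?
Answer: -582228833/435513898 ≈ -1.3369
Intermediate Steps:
Q = -29734
l(H) = 7 - 5*H (l(H) = -5*H + 7 = 7 - 5*H)
V(b) = 7 - 6*b (V(b) = (7 - 5*b) - b = 7 - 6*b)
(17076 + V(54))/(-29294) + 22740/Q = (17076 + (7 - 6*54))/(-29294) + 22740/(-29734) = (17076 + (7 - 324))*(-1/29294) + 22740*(-1/29734) = (17076 - 317)*(-1/29294) - 11370/14867 = 16759*(-1/29294) - 11370/14867 = -16759/29294 - 11370/14867 = -582228833/435513898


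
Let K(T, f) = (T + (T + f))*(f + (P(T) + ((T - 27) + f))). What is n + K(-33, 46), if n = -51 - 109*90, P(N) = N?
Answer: -9841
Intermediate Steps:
n = -9861 (n = -51 - 9810 = -9861)
K(T, f) = (f + 2*T)*(-27 + 2*T + 2*f) (K(T, f) = (T + (T + f))*(f + (T + ((T - 27) + f))) = (f + 2*T)*(f + (T + ((-27 + T) + f))) = (f + 2*T)*(f + (T + (-27 + T + f))) = (f + 2*T)*(f + (-27 + f + 2*T)) = (f + 2*T)*(-27 + 2*T + 2*f))
n + K(-33, 46) = -9861 + (-54*(-33) - 27*46 + 2*46**2 + 4*(-33)**2 + 6*(-33)*46) = -9861 + (1782 - 1242 + 2*2116 + 4*1089 - 9108) = -9861 + (1782 - 1242 + 4232 + 4356 - 9108) = -9861 + 20 = -9841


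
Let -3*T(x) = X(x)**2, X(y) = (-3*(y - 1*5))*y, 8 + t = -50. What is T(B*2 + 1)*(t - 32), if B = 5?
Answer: 1176120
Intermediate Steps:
t = -58 (t = -8 - 50 = -58)
X(y) = y*(15 - 3*y) (X(y) = (-3*(y - 5))*y = (-3*(-5 + y))*y = (15 - 3*y)*y = y*(15 - 3*y))
T(x) = -3*x**2*(5 - x)**2 (T(x) = -9*x**2*(5 - x)**2/3 = -3*x**2*(5 - x)**2)
T(B*2 + 1)*(t - 32) = (-3*(5*2 + 1)**2*(-5 + (5*2 + 1))**2)*(-58 - 32) = -3*(10 + 1)**2*(-5 + (10 + 1))**2*(-90) = -3*11**2*(-5 + 11)**2*(-90) = -3*121*6**2*(-90) = -3*121*36*(-90) = -13068*(-90) = 1176120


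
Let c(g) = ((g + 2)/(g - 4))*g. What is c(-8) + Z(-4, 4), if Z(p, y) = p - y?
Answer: -12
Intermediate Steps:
c(g) = g*(2 + g)/(-4 + g) (c(g) = ((2 + g)/(-4 + g))*g = g*(2 + g)/(-4 + g))
c(-8) + Z(-4, 4) = -8*(2 - 8)/(-4 - 8) + (-4 - 1*4) = -8*(-6)/(-12) + (-4 - 4) = -8*(-1/12)*(-6) - 8 = -4 - 8 = -12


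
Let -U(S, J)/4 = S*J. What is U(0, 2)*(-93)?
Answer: 0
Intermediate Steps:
U(S, J) = -4*J*S (U(S, J) = -4*S*J = -4*J*S)
U(0, 2)*(-93) = -4*2*0*(-93) = 0*(-93) = 0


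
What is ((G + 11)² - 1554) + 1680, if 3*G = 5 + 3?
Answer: 2815/9 ≈ 312.78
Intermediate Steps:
G = 8/3 (G = (5 + 3)/3 = (⅓)*8 = 8/3 ≈ 2.6667)
((G + 11)² - 1554) + 1680 = ((8/3 + 11)² - 1554) + 1680 = ((41/3)² - 1554) + 1680 = (1681/9 - 1554) + 1680 = -12305/9 + 1680 = 2815/9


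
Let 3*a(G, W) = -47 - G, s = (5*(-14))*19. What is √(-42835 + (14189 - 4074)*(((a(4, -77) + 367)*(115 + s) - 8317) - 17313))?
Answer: I*√4560694035 ≈ 67533.0*I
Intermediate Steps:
s = -1330 (s = -70*19 = -1330)
a(G, W) = -47/3 - G/3 (a(G, W) = (-47 - G)/3 = -47/3 - G/3)
√(-42835 + (14189 - 4074)*(((a(4, -77) + 367)*(115 + s) - 8317) - 17313)) = √(-42835 + (14189 - 4074)*((((-47/3 - ⅓*4) + 367)*(115 - 1330) - 8317) - 17313)) = √(-42835 + 10115*((((-47/3 - 4/3) + 367)*(-1215) - 8317) - 17313)) = √(-42835 + 10115*(((-17 + 367)*(-1215) - 8317) - 17313)) = √(-42835 + 10115*((350*(-1215) - 8317) - 17313)) = √(-42835 + 10115*((-425250 - 8317) - 17313)) = √(-42835 + 10115*(-433567 - 17313)) = √(-42835 + 10115*(-450880)) = √(-42835 - 4560651200) = √(-4560694035) = I*√4560694035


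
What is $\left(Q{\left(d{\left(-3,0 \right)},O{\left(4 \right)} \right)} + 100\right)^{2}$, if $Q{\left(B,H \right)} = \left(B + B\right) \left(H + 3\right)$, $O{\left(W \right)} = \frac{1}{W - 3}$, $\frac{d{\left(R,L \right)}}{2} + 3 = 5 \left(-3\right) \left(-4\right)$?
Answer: $1024144$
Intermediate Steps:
$d{\left(R,L \right)} = 114$ ($d{\left(R,L \right)} = -6 + 2 \cdot 5 \left(-3\right) \left(-4\right) = -6 + 2 \left(\left(-15\right) \left(-4\right)\right) = -6 + 2 \cdot 60 = -6 + 120 = 114$)
$O{\left(W \right)} = \frac{1}{-3 + W}$
$Q{\left(B,H \right)} = 2 B \left(3 + H\right)$
$\left(Q{\left(d{\left(-3,0 \right)},O{\left(4 \right)} \right)} + 100\right)^{2} = \left(2 \cdot 114 \left(3 + \frac{1}{-3 + 4}\right) + 100\right)^{2} = \left(2 \cdot 114 \left(3 + 1^{-1}\right) + 100\right)^{2} = \left(2 \cdot 114 \left(3 + 1\right) + 100\right)^{2} = \left(2 \cdot 114 \cdot 4 + 100\right)^{2} = \left(912 + 100\right)^{2} = 1012^{2} = 1024144$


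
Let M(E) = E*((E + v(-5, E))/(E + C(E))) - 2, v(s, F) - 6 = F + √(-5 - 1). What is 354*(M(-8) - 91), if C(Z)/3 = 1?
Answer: -38586 + 2832*I*√6/5 ≈ -38586.0 + 1387.4*I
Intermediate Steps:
C(Z) = 3 (C(Z) = 3*1 = 3)
v(s, F) = 6 + F + I*√6 (v(s, F) = 6 + (F + √(-5 - 1)) = 6 + (F + √(-6)) = 6 + (F + I*√6) = 6 + F + I*√6)
M(E) = -2 + E*(6 + 2*E + I*√6)/(3 + E) (M(E) = E*((E + (6 + E + I*√6))/(E + 3)) - 2 = E*((6 + 2*E + I*√6)/(3 + E)) - 2 = E*(6 + 2*E + I*√6)/(3 + E) - 2 = -2 + E*(6 + 2*E + I*√6)/(3 + E))
354*(M(-8) - 91) = 354*((-6 + 2*(-8)² + 4*(-8) + I*(-8)*√6)/(3 - 8) - 91) = 354*((-6 + 2*64 - 32 - 8*I*√6)/(-5) - 91) = 354*(-(-6 + 128 - 32 - 8*I*√6)/5 - 91) = 354*(-(90 - 8*I*√6)/5 - 91) = 354*((-18 + 8*I*√6/5) - 91) = 354*(-109 + 8*I*√6/5) = -38586 + 2832*I*√6/5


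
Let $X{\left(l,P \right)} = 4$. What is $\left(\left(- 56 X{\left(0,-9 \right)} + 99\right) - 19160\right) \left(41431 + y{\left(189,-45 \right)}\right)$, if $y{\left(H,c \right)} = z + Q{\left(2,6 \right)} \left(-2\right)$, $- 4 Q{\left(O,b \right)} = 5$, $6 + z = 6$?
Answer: $- \frac{1598090095}{2} \approx -7.9904 \cdot 10^{8}$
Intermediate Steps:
$z = 0$ ($z = -6 + 6 = 0$)
$Q{\left(O,b \right)} = - \frac{5}{4}$ ($Q{\left(O,b \right)} = \left(- \frac{1}{4}\right) 5 = - \frac{5}{4}$)
$y{\left(H,c \right)} = \frac{5}{2}$ ($y{\left(H,c \right)} = 0 - - \frac{5}{2} = 0 + \frac{5}{2} = \frac{5}{2}$)
$\left(\left(- 56 X{\left(0,-9 \right)} + 99\right) - 19160\right) \left(41431 + y{\left(189,-45 \right)}\right) = \left(\left(\left(-56\right) 4 + 99\right) - 19160\right) \left(41431 + \frac{5}{2}\right) = \left(\left(-224 + 99\right) - 19160\right) \frac{82867}{2} = \left(-125 - 19160\right) \frac{82867}{2} = \left(-19285\right) \frac{82867}{2} = - \frac{1598090095}{2}$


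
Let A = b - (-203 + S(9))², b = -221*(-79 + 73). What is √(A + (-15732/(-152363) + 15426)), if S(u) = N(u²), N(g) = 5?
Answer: 2*I*√130302298151718/152363 ≈ 149.84*I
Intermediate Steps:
S(u) = 5
b = 1326 (b = -221*(-6) = 1326)
A = -37878 (A = 1326 - (-203 + 5)² = 1326 - 1*(-198)² = 1326 - 1*39204 = 1326 - 39204 = -37878)
√(A + (-15732/(-152363) + 15426)) = √(-37878 + (-15732/(-152363) + 15426)) = √(-37878 + (-15732*(-1/152363) + 15426)) = √(-37878 + (15732/152363 + 15426)) = √(-37878 + 2350367370/152363) = √(-3420838344/152363) = 2*I*√130302298151718/152363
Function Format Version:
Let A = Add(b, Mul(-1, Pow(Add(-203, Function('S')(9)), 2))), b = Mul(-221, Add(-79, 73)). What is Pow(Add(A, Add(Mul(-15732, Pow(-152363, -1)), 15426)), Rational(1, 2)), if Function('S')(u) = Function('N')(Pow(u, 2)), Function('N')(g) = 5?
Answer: Mul(Rational(2, 152363), I, Pow(130302298151718, Rational(1, 2))) ≈ Mul(149.84, I)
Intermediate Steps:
Function('S')(u) = 5
b = 1326 (b = Mul(-221, -6) = 1326)
A = -37878 (A = Add(1326, Mul(-1, Pow(Add(-203, 5), 2))) = Add(1326, Mul(-1, Pow(-198, 2))) = Add(1326, Mul(-1, 39204)) = Add(1326, -39204) = -37878)
Pow(Add(A, Add(Mul(-15732, Pow(-152363, -1)), 15426)), Rational(1, 2)) = Pow(Add(-37878, Add(Mul(-15732, Pow(-152363, -1)), 15426)), Rational(1, 2)) = Pow(Add(-37878, Add(Mul(-15732, Rational(-1, 152363)), 15426)), Rational(1, 2)) = Pow(Add(-37878, Add(Rational(15732, 152363), 15426)), Rational(1, 2)) = Pow(Add(-37878, Rational(2350367370, 152363)), Rational(1, 2)) = Pow(Rational(-3420838344, 152363), Rational(1, 2)) = Mul(Rational(2, 152363), I, Pow(130302298151718, Rational(1, 2)))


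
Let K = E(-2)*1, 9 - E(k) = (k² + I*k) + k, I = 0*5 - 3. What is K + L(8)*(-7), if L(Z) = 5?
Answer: -34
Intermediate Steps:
I = -3 (I = 0 - 3 = -3)
E(k) = 9 - k² + 2*k (E(k) = 9 - ((k² - 3*k) + k) = 9 - (k² - 2*k) = 9 + (-k² + 2*k) = 9 - k² + 2*k)
K = 1 (K = (9 - 1*(-2)² + 2*(-2))*1 = (9 - 1*4 - 4)*1 = (9 - 4 - 4)*1 = 1*1 = 1)
K + L(8)*(-7) = 1 + 5*(-7) = 1 - 35 = -34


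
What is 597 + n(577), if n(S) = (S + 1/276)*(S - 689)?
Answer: -4417891/69 ≈ -64027.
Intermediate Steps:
n(S) = (-689 + S)*(1/276 + S) (n(S) = (S + 1/276)*(-689 + S) = (1/276 + S)*(-689 + S) = (-689 + S)*(1/276 + S))
597 + n(577) = 597 + (-689/276 + 577² - 190163/276*577) = 597 + (-689/276 + 332929 - 109724051/276) = 597 - 4459084/69 = -4417891/69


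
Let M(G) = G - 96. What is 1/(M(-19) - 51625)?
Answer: -1/51740 ≈ -1.9327e-5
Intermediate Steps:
M(G) = -96 + G
1/(M(-19) - 51625) = 1/((-96 - 19) - 51625) = 1/(-115 - 51625) = 1/(-51740) = -1/51740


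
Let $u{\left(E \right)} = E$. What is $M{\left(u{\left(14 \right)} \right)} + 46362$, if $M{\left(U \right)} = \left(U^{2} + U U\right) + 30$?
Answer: $46784$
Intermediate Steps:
$M{\left(U \right)} = 30 + 2 U^{2}$ ($M{\left(U \right)} = \left(U^{2} + U^{2}\right) + 30 = 2 U^{2} + 30 = 30 + 2 U^{2}$)
$M{\left(u{\left(14 \right)} \right)} + 46362 = \left(30 + 2 \cdot 14^{2}\right) + 46362 = \left(30 + 2 \cdot 196\right) + 46362 = \left(30 + 392\right) + 46362 = 422 + 46362 = 46784$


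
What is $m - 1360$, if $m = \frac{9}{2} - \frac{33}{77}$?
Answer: $- \frac{18983}{14} \approx -1355.9$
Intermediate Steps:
$m = \frac{57}{14}$ ($m = 9 \cdot \frac{1}{2} - \frac{3}{7} = \frac{9}{2} - \frac{3}{7} = \frac{57}{14} \approx 4.0714$)
$m - 1360 = \frac{57}{14} - 1360 = - \frac{18983}{14}$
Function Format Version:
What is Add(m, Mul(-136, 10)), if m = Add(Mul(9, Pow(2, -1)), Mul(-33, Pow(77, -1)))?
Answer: Rational(-18983, 14) ≈ -1355.9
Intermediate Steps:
m = Rational(57, 14) (m = Add(Mul(9, Rational(1, 2)), Mul(-33, Rational(1, 77))) = Add(Rational(9, 2), Rational(-3, 7)) = Rational(57, 14) ≈ 4.0714)
Add(m, Mul(-136, 10)) = Add(Rational(57, 14), Mul(-136, 10)) = Add(Rational(57, 14), -1360) = Rational(-18983, 14)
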